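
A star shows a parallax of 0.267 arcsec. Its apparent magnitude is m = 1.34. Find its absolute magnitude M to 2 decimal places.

d = 1/p = 1/0.267″ = 3.745 pc
5 log₁₀(d/10 pc) = 5 log₁₀(3.745) − 5 = -2.133
M = m − 5 log₁₀(d/10) = 1.34 + 2.133 = 3.473

M ≈ 3.47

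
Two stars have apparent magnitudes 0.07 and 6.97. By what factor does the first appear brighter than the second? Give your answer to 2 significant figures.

580

Δm = 0.07 − (6.97) = -6.90
Flux ratio = 10^(−0.4 Δm) = 10^(−0.4 × -6.90) = 10^2.760 = 575.4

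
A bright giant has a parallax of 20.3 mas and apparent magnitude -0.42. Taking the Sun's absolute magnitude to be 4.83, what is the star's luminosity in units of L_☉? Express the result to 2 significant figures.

L/L_☉ ≈ 3100

d = 1/p = 1000/20.3 mas = 49.26 pc
M = m − 5 log₁₀ d + 5 = -0.42 − 5·1.6925 + 5 = -3.883
M − M_☉ = -3.883 − 4.83 = -8.713
L/L_☉ = 10^(−0.4 × -8.713) = 3055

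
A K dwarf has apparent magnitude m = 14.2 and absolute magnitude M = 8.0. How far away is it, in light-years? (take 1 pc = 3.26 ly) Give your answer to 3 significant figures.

d ≈ 567 ly

μ = m − M = 6.200
m − M = 5 log₁₀ d − 5
log₁₀ d = (m − M)/5 + 1 = 2.2400
d = 10^2.2400 = 173.8 pc
= 566.5 ly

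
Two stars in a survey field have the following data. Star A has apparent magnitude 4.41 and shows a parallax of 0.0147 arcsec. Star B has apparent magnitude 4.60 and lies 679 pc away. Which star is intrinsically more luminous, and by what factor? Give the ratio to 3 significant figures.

Star B is more luminous, by a factor of 83.6.

Star A: d = 1/p = 1/0.0147″ = 68.03 pc
Star A: M = m − 5 log₁₀ d + 5 = 4.41 − 5·1.8327 + 5 = 0.247
Star B: M = m − 5 log₁₀ d + 5 = 4.60 − 5·2.8319 + 5 = -4.559
ΔM = M_A − M_B = 0.247 − (-4.559) = 4.806; smaller M is more luminous → Star B.
L ratio = 10^(0.4 |ΔM|) = 10^1.922 = 83.63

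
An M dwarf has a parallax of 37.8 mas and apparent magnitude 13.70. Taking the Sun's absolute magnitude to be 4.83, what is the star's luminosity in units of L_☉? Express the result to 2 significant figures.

d = 1/p = 1000/37.8 mas = 26.46 pc
M = m − 5 log₁₀ d + 5 = 13.70 − 5·1.4225 + 5 = 11.587
M − M_☉ = 11.587 − 4.83 = 6.757
L/L_☉ = 10^(−0.4 × 6.757) = 1.982×10^-3

L/L_☉ ≈ 2.0×10^-3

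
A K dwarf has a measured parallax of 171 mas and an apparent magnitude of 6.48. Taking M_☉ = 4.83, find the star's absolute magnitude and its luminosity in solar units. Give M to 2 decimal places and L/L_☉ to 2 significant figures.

d = 1/p = 1000/171 mas = 5.848 pc
M = m − 5 log₁₀ d + 5 = 6.48 − 5·0.7670 + 5 = 7.645
M − M_☉ = 7.645 − 4.83 = 2.815
L/L_☉ = 10^(−0.4 × 2.815) = 0.07482

M ≈ 7.64; L/L_☉ ≈ 0.075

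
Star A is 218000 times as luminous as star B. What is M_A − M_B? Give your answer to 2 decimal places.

M_A − M_B ≈ -13.35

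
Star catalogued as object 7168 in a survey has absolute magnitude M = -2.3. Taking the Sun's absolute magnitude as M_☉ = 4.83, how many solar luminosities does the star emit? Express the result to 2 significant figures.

M − M_☉ = -2.3 − 4.83 = -7.130
L/L_☉ = 10^(−0.4 (M − M_☉)) = 10^2.852 = 711.2

L/L_☉ ≈ 710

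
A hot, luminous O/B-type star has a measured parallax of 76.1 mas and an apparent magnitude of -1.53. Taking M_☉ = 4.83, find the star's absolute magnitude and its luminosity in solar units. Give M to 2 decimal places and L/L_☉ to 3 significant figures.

d = 1/p = 1000/76.1 mas = 13.14 pc
M = m − 5 log₁₀ d + 5 = -1.53 − 5·1.1186 + 5 = -2.123
M − M_☉ = -2.123 − 4.83 = -6.953
L/L_☉ = 10^(−0.4 × -6.953) = 604.3

M ≈ -2.12; L/L_☉ ≈ 604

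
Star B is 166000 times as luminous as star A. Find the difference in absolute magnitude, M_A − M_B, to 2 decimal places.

Pogson: ΔM = −2.5 log₁₀(ratio) = −2.5 log₁₀(166000) = −2.5 × 5.2201 = -13.050
Star B is brighter so has the smaller magnitude: M_A − M_B is positive.

M_A − M_B ≈ 13.05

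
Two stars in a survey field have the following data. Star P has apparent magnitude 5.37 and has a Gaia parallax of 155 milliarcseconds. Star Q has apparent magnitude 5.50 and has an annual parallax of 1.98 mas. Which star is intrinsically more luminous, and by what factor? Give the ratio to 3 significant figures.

Star P: p = 155 mas = 0.155″ → d = 1/p = 6.452 pc
Star P: M = m − 5 log₁₀ d + 5 = 5.37 − 5·0.8097 + 5 = 6.322
Star Q: p = 1.98 mas = 1.98×10^-3″ → d = 1/p = 505.1 pc
Star Q: M = m − 5 log₁₀ d + 5 = 5.50 − 5·2.7033 + 5 = -3.017
ΔM = M_P − M_Q = 6.322 − (-3.017) = 9.338; smaller M is more luminous → Star Q.
L ratio = 10^(0.4 |ΔM|) = 10^3.735 = 5437

Star Q is more luminous, by a factor of 5440.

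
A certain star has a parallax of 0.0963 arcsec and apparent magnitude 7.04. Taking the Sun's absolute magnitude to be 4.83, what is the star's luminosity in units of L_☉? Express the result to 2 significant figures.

d = 1/p = 1/0.0963″ = 10.38 pc
M = m − 5 log₁₀ d + 5 = 7.04 − 5·1.0164 + 5 = 6.958
M − M_☉ = 6.958 − 4.83 = 2.128
L/L_☉ = 10^(−0.4 × 2.128) = 0.1408

L/L_☉ ≈ 0.14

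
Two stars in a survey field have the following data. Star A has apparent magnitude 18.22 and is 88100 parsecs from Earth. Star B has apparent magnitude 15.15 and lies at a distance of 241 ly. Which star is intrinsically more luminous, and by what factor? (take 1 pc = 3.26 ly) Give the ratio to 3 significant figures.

Star A is more luminous, by a factor of 84000.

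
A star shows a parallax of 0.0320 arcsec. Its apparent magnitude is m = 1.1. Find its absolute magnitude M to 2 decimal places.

d = 1/p = 1/0.0320″ = 31.25 pc
5 log₁₀(d/10 pc) = 5 log₁₀(31.25) − 5 = 2.474
M = m − 5 log₁₀(d/10) = 1.1 − 2.474 = -1.374

M ≈ -1.37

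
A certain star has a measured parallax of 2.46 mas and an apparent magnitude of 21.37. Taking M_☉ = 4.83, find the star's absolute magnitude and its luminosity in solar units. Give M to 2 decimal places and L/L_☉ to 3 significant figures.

M ≈ 13.32; L/L_☉ ≈ 4.00×10^-4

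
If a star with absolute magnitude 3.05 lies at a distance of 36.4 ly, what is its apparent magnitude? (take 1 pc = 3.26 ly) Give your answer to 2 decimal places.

m ≈ 3.29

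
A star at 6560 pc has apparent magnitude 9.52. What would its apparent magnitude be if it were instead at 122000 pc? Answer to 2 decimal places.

m ≈ 15.87

Flux ∝ 1/d², so Δm = 5 log₁₀(d₂/d₁) = 5 log₁₀(122000/6560) = 6.347
m₂ = m₁ + Δm = 9.52 + (6.347) = 15.867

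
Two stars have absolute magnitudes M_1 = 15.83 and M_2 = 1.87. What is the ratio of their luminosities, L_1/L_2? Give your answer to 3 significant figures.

L_1/L_2 ≈ 2.61×10^-6

ΔM = M_1 − M_2 = 13.96
L_1/L_2 = 10^(−0.4 ΔM) = 10^-5.584 = 2.606×10^-6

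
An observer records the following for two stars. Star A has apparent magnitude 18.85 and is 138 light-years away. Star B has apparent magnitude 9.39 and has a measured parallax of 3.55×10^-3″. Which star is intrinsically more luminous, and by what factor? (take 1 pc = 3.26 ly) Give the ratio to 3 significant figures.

Star A: d = 138 ly / 3.26 = 42.33 pc
Star A: M = m − 5 log₁₀ d + 5 = 18.85 − 5·1.6267 + 5 = 15.717
Star B: d = 1/p = 1/3.55×10^-3″ = 281.7 pc
Star B: M = m − 5 log₁₀ d + 5 = 9.39 − 5·2.4498 + 5 = 2.141
ΔM = M_A − M_B = 15.717 − (2.141) = 13.576; smaller M is more luminous → Star B.
L ratio = 10^(0.4 |ΔM|) = 10^5.430 = 269300

Star B is more luminous, by a factor of 269000.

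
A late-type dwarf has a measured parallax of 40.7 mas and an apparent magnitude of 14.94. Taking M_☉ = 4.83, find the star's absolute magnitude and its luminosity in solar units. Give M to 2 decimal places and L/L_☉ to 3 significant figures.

M ≈ 12.99; L/L_☉ ≈ 5.46×10^-4

d = 1/p = 1000/40.7 mas = 24.57 pc
M = m − 5 log₁₀ d + 5 = 14.94 − 5·1.3904 + 5 = 12.988
M − M_☉ = 12.988 − 4.83 = 8.158
L/L_☉ = 10^(−0.4 × 8.158) = 5.455×10^-4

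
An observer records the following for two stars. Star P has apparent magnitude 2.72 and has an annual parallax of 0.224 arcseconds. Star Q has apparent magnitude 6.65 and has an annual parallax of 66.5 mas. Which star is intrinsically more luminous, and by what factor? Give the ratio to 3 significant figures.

Star P: d = 1/p = 1/0.224″ = 4.464 pc
Star P: M = m − 5 log₁₀ d + 5 = 2.72 − 5·0.6498 + 5 = 4.471
Star Q: p = 66.5 mas = 0.0665″ → d = 1/p = 15.04 pc
Star Q: M = m − 5 log₁₀ d + 5 = 6.65 − 5·1.1772 + 5 = 5.764
ΔM = M_P − M_Q = 4.471 − (5.764) = -1.293; smaller M is more luminous → Star P.
L ratio = 10^(0.4 |ΔM|) = 10^0.517 = 3.290

Star P is more luminous, by a factor of 3.29.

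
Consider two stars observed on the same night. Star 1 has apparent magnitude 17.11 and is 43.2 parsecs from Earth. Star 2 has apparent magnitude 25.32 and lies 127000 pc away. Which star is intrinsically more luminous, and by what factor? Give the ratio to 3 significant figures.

Star 2 is more luminous, by a factor of 4490.

Star 1: M = m − 5 log₁₀ d + 5 = 17.11 − 5·1.6355 + 5 = 13.933
Star 2: M = m − 5 log₁₀ d + 5 = 25.32 − 5·5.1038 + 5 = 4.801
ΔM = M_1 − M_2 = 13.933 − (4.801) = 9.132; smaller M is more luminous → Star 2.
L ratio = 10^(0.4 |ΔM|) = 10^3.653 = 4494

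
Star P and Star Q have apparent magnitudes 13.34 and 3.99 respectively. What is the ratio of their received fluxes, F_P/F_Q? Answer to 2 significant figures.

Δm = 13.34 − (3.99) = 9.35
Flux ratio = 10^(−0.4 Δm) = 10^(−0.4 × 9.35) = 10^-3.740 = 1.820×10^-4

F_P/F_Q ≈ 1.8×10^-4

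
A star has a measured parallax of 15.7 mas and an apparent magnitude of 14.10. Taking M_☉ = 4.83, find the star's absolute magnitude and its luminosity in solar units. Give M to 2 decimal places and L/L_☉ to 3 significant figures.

d = 1/p = 1000/15.7 mas = 63.69 pc
M = m − 5 log₁₀ d + 5 = 14.10 − 5·1.8041 + 5 = 10.079
M − M_☉ = 10.079 − 4.83 = 5.249
L/L_☉ = 10^(−0.4 × 5.249) = 7.947×10^-3

M ≈ 10.08; L/L_☉ ≈ 7.95×10^-3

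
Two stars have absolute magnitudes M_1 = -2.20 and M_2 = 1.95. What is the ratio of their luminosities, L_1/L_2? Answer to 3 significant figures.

ΔM = M_1 − M_2 = -4.15
L_1/L_2 = 10^(−0.4 ΔM) = 10^1.660 = 45.71

L_1/L_2 ≈ 45.7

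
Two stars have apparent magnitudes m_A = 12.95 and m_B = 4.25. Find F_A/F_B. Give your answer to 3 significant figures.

F_A/F_B ≈ 3.31×10^-4

Magnitude difference = 8.70
Flux ratio = 10^(−0.4 Δm) = 10^(−0.4 × 8.70) = 10^-3.480 = 3.311×10^-4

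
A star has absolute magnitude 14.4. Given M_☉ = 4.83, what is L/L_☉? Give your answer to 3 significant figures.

L/L_☉ ≈ 1.49×10^-4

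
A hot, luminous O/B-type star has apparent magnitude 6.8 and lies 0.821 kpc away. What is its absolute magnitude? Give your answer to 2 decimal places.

d = 0.821 kpc = 821.0 pc
5 log₁₀(d/10 pc) = 5 log₁₀(821.0) − 5 = 9.572
M = m − 5 log₁₀(d/10) = 6.8 − 9.572 = -2.772

M ≈ -2.77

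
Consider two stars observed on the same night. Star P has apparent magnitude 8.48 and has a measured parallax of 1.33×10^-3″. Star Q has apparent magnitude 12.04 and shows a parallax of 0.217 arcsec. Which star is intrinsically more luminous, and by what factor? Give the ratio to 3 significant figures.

Star P: d = 1/p = 1/1.33×10^-3″ = 751.9 pc
Star P: M = m − 5 log₁₀ d + 5 = 8.48 − 5·2.8761 + 5 = -0.901
Star Q: d = 1/p = 1/0.217″ = 4.608 pc
Star Q: M = m − 5 log₁₀ d + 5 = 12.04 − 5·0.6635 + 5 = 13.722
ΔM = M_P − M_Q = -0.901 − (13.722) = -14.623; smaller M is more luminous → Star P.
L ratio = 10^(0.4 |ΔM|) = 10^5.849 = 706700

Star P is more luminous, by a factor of 707000.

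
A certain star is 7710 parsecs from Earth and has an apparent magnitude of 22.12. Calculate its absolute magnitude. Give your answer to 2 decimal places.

M ≈ 7.68

5 log₁₀(d/10 pc) = 5 log₁₀(7710) − 5 = 14.435
M = m − 5 log₁₀(d/10) = 22.12 − 14.435 = 7.685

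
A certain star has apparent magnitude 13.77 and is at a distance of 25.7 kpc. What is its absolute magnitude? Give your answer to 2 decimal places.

M ≈ -3.28

d = 25.7 kpc = 25700 pc
5 log₁₀(d/10 pc) = 5 log₁₀(25700) − 5 = 17.050
M = m − 5 log₁₀(d/10) = 13.77 − 17.050 = -3.280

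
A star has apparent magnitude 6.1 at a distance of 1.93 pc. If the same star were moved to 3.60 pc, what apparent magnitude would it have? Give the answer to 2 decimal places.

m ≈ 7.45

Flux ∝ 1/d², so Δm = 5 log₁₀(d₂/d₁) = 5 log₁₀(3.60/1.93) = 1.354
m₂ = m₁ + Δm = 6.1 + (1.354) = 7.454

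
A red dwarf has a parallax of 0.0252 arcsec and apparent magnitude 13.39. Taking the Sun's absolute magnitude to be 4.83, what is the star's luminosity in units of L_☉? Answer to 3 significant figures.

d = 1/p = 1/0.0252″ = 39.68 pc
M = m − 5 log₁₀ d + 5 = 13.39 − 5·1.5986 + 5 = 10.397
M − M_☉ = 10.397 − 4.83 = 5.567
L/L_☉ = 10^(−0.4 × 5.567) = 5.932×10^-3

L/L_☉ ≈ 5.93×10^-3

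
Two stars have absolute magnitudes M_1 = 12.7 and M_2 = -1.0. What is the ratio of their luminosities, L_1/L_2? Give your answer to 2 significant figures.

L_1/L_2 ≈ 3.3×10^-6

ΔM = M_1 − M_2 = 13.7
L_1/L_2 = 10^(−0.4 ΔM) = 10^-5.480 = 3.311×10^-6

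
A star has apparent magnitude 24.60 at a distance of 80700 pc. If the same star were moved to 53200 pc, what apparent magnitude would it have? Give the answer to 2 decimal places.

m ≈ 23.70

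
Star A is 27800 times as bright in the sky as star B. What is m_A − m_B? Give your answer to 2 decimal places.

Pogson: Δm = −2.5 log₁₀(ratio) = −2.5 log₁₀(27800) = −2.5 × 4.4440 = -11.110
Star A is brighter, so it has the smaller magnitude: the difference is negative.

m_A − m_B ≈ -11.11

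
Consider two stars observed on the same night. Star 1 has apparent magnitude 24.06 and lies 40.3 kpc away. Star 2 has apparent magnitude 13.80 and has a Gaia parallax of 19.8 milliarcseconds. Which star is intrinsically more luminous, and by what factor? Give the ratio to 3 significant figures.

Star 1: d = 40.3 kpc = 40300 pc
Star 1: M = m − 5 log₁₀ d + 5 = 24.06 − 5·4.6053 + 5 = 6.033
Star 2: p = 19.8 mas = 0.0198″ → d = 1/p = 50.51 pc
Star 2: M = m − 5 log₁₀ d + 5 = 13.80 − 5·1.7033 + 5 = 10.283
ΔM = M_1 − M_2 = 6.033 − (10.283) = -4.250; smaller M is more luminous → Star 1.
L ratio = 10^(0.4 |ΔM|) = 10^1.700 = 50.11

Star 1 is more luminous, by a factor of 50.1.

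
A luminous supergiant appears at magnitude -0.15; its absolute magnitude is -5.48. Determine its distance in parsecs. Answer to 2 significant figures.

Distance modulus: m − M = -0.15 − (-5.48) = 5.330
m − M = 5 log₁₀ d − 5
log₁₀ d = (m − M)/5 + 1 = 2.0660
d = 10^2.0660 = 116.4 pc

d ≈ 120 pc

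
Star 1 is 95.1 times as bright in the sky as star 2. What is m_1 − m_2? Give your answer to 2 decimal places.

m_1 − m_2 ≈ -4.95

Pogson: Δm = −2.5 log₁₀(ratio) = −2.5 log₁₀(95.1) = −2.5 × 1.9782 = -4.945
Star 1 is brighter, so it has the smaller magnitude: the difference is negative.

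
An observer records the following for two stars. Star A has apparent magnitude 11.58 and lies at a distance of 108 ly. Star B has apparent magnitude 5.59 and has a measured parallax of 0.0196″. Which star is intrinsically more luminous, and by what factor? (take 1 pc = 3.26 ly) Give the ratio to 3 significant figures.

Star A: d = 108 ly / 3.26 = 33.13 pc
Star A: M = m − 5 log₁₀ d + 5 = 11.58 − 5·1.5202 + 5 = 8.979
Star B: d = 1/p = 1/0.0196″ = 51.02 pc
Star B: M = m − 5 log₁₀ d + 5 = 5.59 − 5·1.7077 + 5 = 2.051
ΔM = M_A − M_B = 8.979 − (2.051) = 6.928; smaller M is more luminous → Star B.
L ratio = 10^(0.4 |ΔM|) = 10^2.771 = 590.3

Star B is more luminous, by a factor of 590.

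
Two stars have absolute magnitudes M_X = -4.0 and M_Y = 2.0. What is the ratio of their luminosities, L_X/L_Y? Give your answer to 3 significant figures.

ΔM = M_X − M_Y = -6.0
L_X/L_Y = 10^(−0.4 ΔM) = 10^2.400 = 251.2

L_X/L_Y ≈ 251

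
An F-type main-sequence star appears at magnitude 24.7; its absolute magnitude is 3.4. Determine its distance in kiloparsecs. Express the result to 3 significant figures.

μ = m − M = 21.300
m − M = 5 log₁₀ d − 5
log₁₀ d = (m − M)/5 + 1 = 5.2600
d = 10^5.2600 = 182000 pc
= 182.0 kpc

d ≈ 182 kpc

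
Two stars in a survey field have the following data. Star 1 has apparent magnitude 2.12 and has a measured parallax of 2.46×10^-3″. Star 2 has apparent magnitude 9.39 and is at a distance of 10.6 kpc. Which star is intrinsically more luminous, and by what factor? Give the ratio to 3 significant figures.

Star 1 is more luminous, by a factor of 1.19.

Star 1: d = 1/p = 1/2.46×10^-3″ = 406.5 pc
Star 1: M = m − 5 log₁₀ d + 5 = 2.12 − 5·2.6091 + 5 = -5.925
Star 2: d = 10.6 kpc = 10600 pc
Star 2: M = m − 5 log₁₀ d + 5 = 9.39 − 5·4.0253 + 5 = -5.737
ΔM = M_1 − M_2 = -5.925 − (-5.737) = -0.189; smaller M is more luminous → Star 1.
L ratio = 10^(0.4 |ΔM|) = 10^0.076 = 1.190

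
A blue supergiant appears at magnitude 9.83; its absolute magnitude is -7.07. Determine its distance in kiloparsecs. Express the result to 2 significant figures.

d ≈ 24 kpc

μ = m − M = 16.900
m − M = 5 log₁₀ d − 5
log₁₀ d = (m − M)/5 + 1 = 4.3800
d = 10^4.3800 = 23990 pc
= 23.99 kpc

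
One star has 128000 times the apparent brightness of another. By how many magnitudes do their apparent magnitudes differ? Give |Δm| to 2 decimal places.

Pogson: Δm = −2.5 log₁₀(ratio) = −2.5 log₁₀(128000) = −2.5 × 5.1072 = -12.768

|Δm| ≈ 12.77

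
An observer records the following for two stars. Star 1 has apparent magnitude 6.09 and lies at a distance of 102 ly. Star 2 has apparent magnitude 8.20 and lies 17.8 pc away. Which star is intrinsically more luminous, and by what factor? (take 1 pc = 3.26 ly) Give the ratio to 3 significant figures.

Star 1 is more luminous, by a factor of 21.6.

Star 1: d = 102 ly / 3.26 = 31.29 pc
Star 1: M = m − 5 log₁₀ d + 5 = 6.09 − 5·1.4954 + 5 = 3.613
Star 2: M = m − 5 log₁₀ d + 5 = 8.20 − 5·1.2504 + 5 = 6.948
ΔM = M_1 − M_2 = 3.613 − (6.948) = -3.335; smaller M is more luminous → Star 1.
L ratio = 10^(0.4 |ΔM|) = 10^1.334 = 21.57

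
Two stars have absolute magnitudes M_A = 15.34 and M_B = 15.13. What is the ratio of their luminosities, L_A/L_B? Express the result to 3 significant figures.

ΔM = M_A − M_B = 0.21
L_A/L_B = 10^(−0.4 ΔM) = 10^-0.084 = 0.8241

L_A/L_B ≈ 0.824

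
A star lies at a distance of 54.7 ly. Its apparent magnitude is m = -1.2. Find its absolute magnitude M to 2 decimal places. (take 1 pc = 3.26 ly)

d = 54.7 ly / 3.26 = 16.78 pc
5 log₁₀(d/10 pc) = 5 log₁₀(16.78) − 5 = 1.124
M = m − 5 log₁₀(d/10) = -1.2 − 1.124 = -2.324

M ≈ -2.32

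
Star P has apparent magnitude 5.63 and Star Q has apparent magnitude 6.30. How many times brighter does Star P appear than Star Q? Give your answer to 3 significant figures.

Δm = 5.63 − (6.30) = -0.67
Flux ratio = 10^(−0.4 Δm) = 10^(−0.4 × -0.67) = 10^0.268 = 1.854

1.85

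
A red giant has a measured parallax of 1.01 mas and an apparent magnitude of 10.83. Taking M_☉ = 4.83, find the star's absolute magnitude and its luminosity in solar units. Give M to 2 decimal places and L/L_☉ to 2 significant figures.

d = 1/p = 1000/1.01 mas = 990.1 pc
M = m − 5 log₁₀ d + 5 = 10.83 − 5·2.9957 + 5 = 0.852
M − M_☉ = 0.852 − 4.83 = -3.978
L/L_☉ = 10^(−0.4 × -3.978) = 39.03

M ≈ 0.85; L/L_☉ ≈ 39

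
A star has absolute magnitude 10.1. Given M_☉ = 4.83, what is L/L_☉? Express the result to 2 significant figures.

M − M_☉ = 10.1 − 4.83 = 5.270
L/L_☉ = 10^(−0.4 (M − M_☉)) = 10^-2.108 = 7.798×10^-3

L/L_☉ ≈ 7.8×10^-3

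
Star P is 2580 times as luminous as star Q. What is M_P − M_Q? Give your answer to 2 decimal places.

M_P − M_Q ≈ -8.53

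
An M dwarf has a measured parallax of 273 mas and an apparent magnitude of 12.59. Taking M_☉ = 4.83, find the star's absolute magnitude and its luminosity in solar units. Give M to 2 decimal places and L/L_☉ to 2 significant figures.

d = 1/p = 1000/273 mas = 3.663 pc
M = m − 5 log₁₀ d + 5 = 12.59 − 5·0.5638 + 5 = 14.771
M − M_☉ = 14.771 − 4.83 = 9.941
L/L_☉ = 10^(−0.4 × 9.941) = 1.056×10^-4

M ≈ 14.77; L/L_☉ ≈ 1.1×10^-4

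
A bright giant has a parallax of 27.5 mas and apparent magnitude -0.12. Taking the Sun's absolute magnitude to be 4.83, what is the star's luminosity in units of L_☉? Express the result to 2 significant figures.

L/L_☉ ≈ 1300

d = 1/p = 1000/27.5 mas = 36.36 pc
M = m − 5 log₁₀ d + 5 = -0.12 − 5·1.5607 + 5 = -2.923
M − M_☉ = -2.923 − 4.83 = -7.753
L/L_☉ = 10^(−0.4 × -7.753) = 1263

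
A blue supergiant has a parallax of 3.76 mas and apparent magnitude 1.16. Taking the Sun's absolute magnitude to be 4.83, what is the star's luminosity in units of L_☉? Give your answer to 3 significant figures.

d = 1/p = 1000/3.76 mas = 266.0 pc
M = m − 5 log₁₀ d + 5 = 1.16 − 5·2.4248 + 5 = -5.964
M − M_☉ = -5.964 − 4.83 = -10.794
L/L_☉ = 10^(−0.4 × -10.794) = 20780

L/L_☉ ≈ 20800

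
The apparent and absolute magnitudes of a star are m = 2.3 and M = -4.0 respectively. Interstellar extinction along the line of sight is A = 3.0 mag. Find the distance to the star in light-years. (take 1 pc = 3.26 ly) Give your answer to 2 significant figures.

m − M = 5 log₁₀(d/10 pc) + A  ⇒  2.3 − (-4.0) − 3.0 = 5 log₁₀(d/10)
3.300 = 5 log₁₀(d/10)
log₁₀ d = (m − M − A)/5 + 1 = 1.6600
d = 10^1.6600 = 45.71 pc
= 149.0 ly

d ≈ 150 ly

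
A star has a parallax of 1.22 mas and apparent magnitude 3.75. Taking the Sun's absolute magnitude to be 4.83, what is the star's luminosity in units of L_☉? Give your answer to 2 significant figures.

d = 1/p = 1000/1.22 mas = 819.7 pc
M = m − 5 log₁₀ d + 5 = 3.75 − 5·2.9136 + 5 = -5.818
M − M_☉ = -5.818 − 4.83 = -10.648
L/L_☉ = 10^(−0.4 × -10.648) = 18170

L/L_☉ ≈ 18000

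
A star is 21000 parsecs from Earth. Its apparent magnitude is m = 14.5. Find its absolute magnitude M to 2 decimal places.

M ≈ -2.11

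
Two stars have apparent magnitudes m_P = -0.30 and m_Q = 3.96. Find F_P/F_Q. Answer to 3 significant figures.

F_P/F_Q ≈ 50.6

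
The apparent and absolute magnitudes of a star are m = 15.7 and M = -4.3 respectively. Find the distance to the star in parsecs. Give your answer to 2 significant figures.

d ≈ 100000 pc

μ = m − M = 20.000
m − M = 5 log₁₀ d − 5
log₁₀ d = (m − M)/5 + 1 = 5.0000
d = 10^5.0000 = 100000 pc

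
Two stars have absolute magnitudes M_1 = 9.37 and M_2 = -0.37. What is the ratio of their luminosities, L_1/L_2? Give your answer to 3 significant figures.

L_1/L_2 ≈ 1.27×10^-4

ΔM = M_1 − M_2 = 9.74
L_1/L_2 = 10^(−0.4 ΔM) = 10^-3.896 = 1.271×10^-4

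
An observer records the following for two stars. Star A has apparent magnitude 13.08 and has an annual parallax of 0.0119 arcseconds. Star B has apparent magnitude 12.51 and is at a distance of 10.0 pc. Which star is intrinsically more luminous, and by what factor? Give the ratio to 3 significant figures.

Star A is more luminous, by a factor of 41.8.

Star A: d = 1/p = 1/0.0119″ = 84.03 pc
Star A: M = m − 5 log₁₀ d + 5 = 13.08 − 5·1.9245 + 5 = 8.458
Star B: M = m − 5 log₁₀ d + 5 = 12.51 − 5·1.0000 + 5 = 12.510
ΔM = M_A − M_B = 8.458 − (12.510) = -4.052; smaller M is more luminous → Star A.
L ratio = 10^(0.4 |ΔM|) = 10^1.621 = 41.77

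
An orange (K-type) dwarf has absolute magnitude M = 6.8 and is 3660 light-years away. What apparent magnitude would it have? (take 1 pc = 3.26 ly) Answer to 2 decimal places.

m ≈ 17.05

d = 3660 ly / 3.26 = 1123 pc
m = M + 5 log₁₀ d − 5 = 6.8 + 5·3.0503 − 5 = 17.051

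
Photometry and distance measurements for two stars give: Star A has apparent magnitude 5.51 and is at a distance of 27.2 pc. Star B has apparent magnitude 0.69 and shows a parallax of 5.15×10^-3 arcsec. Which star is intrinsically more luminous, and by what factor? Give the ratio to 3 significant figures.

Star A: M = m − 5 log₁₀ d + 5 = 5.51 − 5·1.4346 + 5 = 3.337
Star B: d = 1/p = 1/5.15×10^-3″ = 194.2 pc
Star B: M = m − 5 log₁₀ d + 5 = 0.69 − 5·2.2882 + 5 = -5.751
ΔM = M_A − M_B = 3.337 − (-5.751) = 9.088; smaller M is more luminous → Star B.
L ratio = 10^(0.4 |ΔM|) = 10^3.635 = 4318

Star B is more luminous, by a factor of 4320.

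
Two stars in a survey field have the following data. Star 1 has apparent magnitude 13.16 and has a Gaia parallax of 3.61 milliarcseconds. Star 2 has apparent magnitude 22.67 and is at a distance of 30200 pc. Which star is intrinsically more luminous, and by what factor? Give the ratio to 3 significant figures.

Star 1: p = 3.61 mas = 3.61×10^-3″ → d = 1/p = 277.0 pc
Star 1: M = m − 5 log₁₀ d + 5 = 13.16 − 5·2.4425 + 5 = 5.948
Star 2: M = m − 5 log₁₀ d + 5 = 22.67 − 5·4.4800 + 5 = 5.270
ΔM = M_1 − M_2 = 5.948 − (5.270) = 0.678; smaller M is more luminous → Star 2.
L ratio = 10^(0.4 |ΔM|) = 10^0.271 = 1.867

Star 2 is more luminous, by a factor of 1.87.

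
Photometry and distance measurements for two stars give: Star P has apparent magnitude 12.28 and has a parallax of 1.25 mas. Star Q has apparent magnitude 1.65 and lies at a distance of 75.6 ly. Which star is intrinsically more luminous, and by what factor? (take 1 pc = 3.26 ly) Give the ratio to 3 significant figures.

Star Q is more luminous, by a factor of 15.0.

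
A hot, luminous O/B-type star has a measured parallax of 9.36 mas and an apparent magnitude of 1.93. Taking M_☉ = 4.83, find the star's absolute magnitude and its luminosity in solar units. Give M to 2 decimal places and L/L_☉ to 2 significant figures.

d = 1/p = 1000/9.36 mas = 106.8 pc
M = m − 5 log₁₀ d + 5 = 1.93 − 5·2.0287 + 5 = -3.214
M − M_☉ = -3.214 − 4.83 = -8.044
L/L_☉ = 10^(−0.4 × -8.044) = 1650

M ≈ -3.21; L/L_☉ ≈ 1600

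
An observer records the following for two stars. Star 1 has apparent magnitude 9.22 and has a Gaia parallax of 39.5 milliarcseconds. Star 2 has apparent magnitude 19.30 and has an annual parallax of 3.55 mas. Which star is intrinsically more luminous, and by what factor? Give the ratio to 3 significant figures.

Star 1 is more luminous, by a factor of 86.9.

Star 1: p = 39.5 mas = 0.0395″ → d = 1/p = 25.32 pc
Star 1: M = m − 5 log₁₀ d + 5 = 9.22 − 5·1.4034 + 5 = 7.203
Star 2: p = 3.55 mas = 3.55×10^-3″ → d = 1/p = 281.7 pc
Star 2: M = m − 5 log₁₀ d + 5 = 19.30 − 5·2.4498 + 5 = 12.051
ΔM = M_1 − M_2 = 7.203 − (12.051) = -4.848; smaller M is more luminous → Star 1.
L ratio = 10^(0.4 |ΔM|) = 10^1.939 = 86.95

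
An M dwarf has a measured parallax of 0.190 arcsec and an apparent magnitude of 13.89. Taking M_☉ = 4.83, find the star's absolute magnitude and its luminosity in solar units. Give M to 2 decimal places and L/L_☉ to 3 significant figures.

M ≈ 15.28; L/L_☉ ≈ 6.58×10^-5

d = 1/p = 1/0.190″ = 5.263 pc
M = m − 5 log₁₀ d + 5 = 13.89 − 5·0.7212 + 5 = 15.284
M − M_☉ = 15.284 − 4.83 = 10.454
L/L_☉ = 10^(−0.4 × 10.454) = 6.584×10^-5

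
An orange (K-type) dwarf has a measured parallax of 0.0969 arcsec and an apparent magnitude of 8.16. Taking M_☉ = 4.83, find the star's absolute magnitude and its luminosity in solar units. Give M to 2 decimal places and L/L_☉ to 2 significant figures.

d = 1/p = 1/0.0969″ = 10.32 pc
M = m − 5 log₁₀ d + 5 = 8.16 − 5·1.0137 + 5 = 8.092
M − M_☉ = 8.092 − 4.83 = 3.262
L/L_☉ = 10^(−0.4 × 3.262) = 0.04959

M ≈ 8.09; L/L_☉ ≈ 0.050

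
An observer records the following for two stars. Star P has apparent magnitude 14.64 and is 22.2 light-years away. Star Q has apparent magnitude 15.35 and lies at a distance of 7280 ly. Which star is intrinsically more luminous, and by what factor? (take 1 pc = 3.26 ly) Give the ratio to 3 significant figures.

Star P: d = 22.2 ly / 3.26 = 6.810 pc
Star P: M = m − 5 log₁₀ d + 5 = 14.64 − 5·0.8331 + 5 = 15.474
Star Q: d = 7280 ly / 3.26 = 2233 pc
Star Q: M = m − 5 log₁₀ d + 5 = 15.35 − 5·3.3489 + 5 = 3.605
ΔM = M_P − M_Q = 15.474 − (3.605) = 11.869; smaller M is more luminous → Star Q.
L ratio = 10^(0.4 |ΔM|) = 10^4.748 = 55920

Star Q is more luminous, by a factor of 55900.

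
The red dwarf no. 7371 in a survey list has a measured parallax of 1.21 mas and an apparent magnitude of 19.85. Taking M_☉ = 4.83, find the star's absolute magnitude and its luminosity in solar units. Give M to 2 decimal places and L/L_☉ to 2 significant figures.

M ≈ 10.26; L/L_☉ ≈ 6.7×10^-3

d = 1/p = 1000/1.21 mas = 826.4 pc
M = m − 5 log₁₀ d + 5 = 19.85 − 5·2.9172 + 5 = 10.264
M − M_☉ = 10.264 − 4.83 = 5.434
L/L_☉ = 10^(−0.4 × 5.434) = 6.705×10^-3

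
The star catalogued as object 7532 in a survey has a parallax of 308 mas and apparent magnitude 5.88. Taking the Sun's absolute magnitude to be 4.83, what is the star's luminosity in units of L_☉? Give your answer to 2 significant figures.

d = 1/p = 1000/308 mas = 3.247 pc
M = m − 5 log₁₀ d + 5 = 5.88 − 5·0.5114 + 5 = 8.323
M − M_☉ = 8.323 − 4.83 = 3.493
L/L_☉ = 10^(−0.4 × 3.493) = 0.04008

L/L_☉ ≈ 0.040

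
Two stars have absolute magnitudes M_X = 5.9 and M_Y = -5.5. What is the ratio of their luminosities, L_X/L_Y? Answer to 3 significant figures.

ΔM = M_X − M_Y = 11.4
L_X/L_Y = 10^(−0.4 ΔM) = 10^-4.560 = 2.754×10^-5

L_X/L_Y ≈ 2.75×10^-5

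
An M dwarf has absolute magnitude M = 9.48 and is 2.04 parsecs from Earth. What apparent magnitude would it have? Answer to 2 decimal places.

m ≈ 6.03

m = M + 5 log₁₀ d − 5 = 9.48 + 5·0.3096 − 5 = 6.028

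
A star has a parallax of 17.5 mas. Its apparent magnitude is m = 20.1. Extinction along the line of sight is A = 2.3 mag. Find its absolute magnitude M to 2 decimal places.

M ≈ 14.02

p = 17.5 mas = 0.0175″ → d = 1/p = 57.14 pc
5 log₁₀(d/10 pc) = 5 log₁₀(57.14) − 5 = 3.785
M = m − 5 log₁₀(d/10) − A = 20.1 − 3.785 − 2.3 = 14.015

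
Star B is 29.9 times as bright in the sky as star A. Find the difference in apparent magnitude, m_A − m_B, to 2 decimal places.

Pogson: Δm = −2.5 log₁₀(ratio) = −2.5 log₁₀(29.9) = −2.5 × 1.4757 = -3.689
Star B is brighter so has the smaller magnitude: m_A − m_B is positive.

m_A − m_B ≈ 3.69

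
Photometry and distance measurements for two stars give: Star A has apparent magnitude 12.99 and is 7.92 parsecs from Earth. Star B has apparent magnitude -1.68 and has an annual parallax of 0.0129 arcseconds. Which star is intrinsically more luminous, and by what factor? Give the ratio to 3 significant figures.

Star B is more luminous, by a factor of 7.07×10^7.

Star A: M = m − 5 log₁₀ d + 5 = 12.99 − 5·0.8987 + 5 = 13.496
Star B: d = 1/p = 1/0.0129″ = 77.52 pc
Star B: M = m − 5 log₁₀ d + 5 = -1.68 − 5·1.8894 + 5 = -6.127
ΔM = M_A − M_B = 13.496 − (-6.127) = 19.623; smaller M is more luminous → Star B.
L ratio = 10^(0.4 |ΔM|) = 10^7.849 = 7.069×10^7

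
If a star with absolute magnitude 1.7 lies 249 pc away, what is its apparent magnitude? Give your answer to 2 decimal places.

m ≈ 8.68

m = M + 5 log₁₀ d − 5 = 1.7 + 5·2.3962 − 5 = 8.681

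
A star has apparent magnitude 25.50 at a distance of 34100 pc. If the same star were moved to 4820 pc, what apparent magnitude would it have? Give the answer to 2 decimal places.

m ≈ 21.25

Flux ∝ 1/d², so Δm = 5 log₁₀(d₂/d₁) = 5 log₁₀(4820/34100) = -4.249
m₂ = m₁ + Δm = 25.50 + (-4.249) = 21.251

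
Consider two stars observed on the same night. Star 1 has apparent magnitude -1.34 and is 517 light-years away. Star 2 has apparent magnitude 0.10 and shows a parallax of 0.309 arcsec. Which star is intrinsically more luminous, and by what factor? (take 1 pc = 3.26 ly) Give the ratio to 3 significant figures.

Star 1: d = 517 ly / 3.26 = 158.6 pc
Star 1: M = m − 5 log₁₀ d + 5 = -1.34 − 5·2.2003 + 5 = -7.341
Star 2: d = 1/p = 1/0.309″ = 3.236 pc
Star 2: M = m − 5 log₁₀ d + 5 = 0.10 − 5·0.5100 + 5 = 2.550
ΔM = M_1 − M_2 = -7.341 − (2.550) = -9.891; smaller M is more luminous → Star 1.
L ratio = 10^(0.4 |ΔM|) = 10^3.956 = 9046

Star 1 is more luminous, by a factor of 9050.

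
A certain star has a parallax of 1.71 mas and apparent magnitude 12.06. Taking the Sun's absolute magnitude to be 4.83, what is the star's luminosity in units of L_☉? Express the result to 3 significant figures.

L/L_☉ ≈ 4.39

d = 1/p = 1000/1.71 mas = 584.8 pc
M = m − 5 log₁₀ d + 5 = 12.06 − 5·2.7670 + 5 = 3.225
M − M_☉ = 3.225 − 4.83 = -1.605
L/L_☉ = 10^(−0.4 × -1.605) = 4.385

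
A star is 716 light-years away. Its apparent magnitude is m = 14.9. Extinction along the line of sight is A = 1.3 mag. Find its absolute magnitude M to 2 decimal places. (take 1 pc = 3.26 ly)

M ≈ 6.89

d = 716 ly / 3.26 = 219.6 pc
5 log₁₀(d/10 pc) = 5 log₁₀(219.6) − 5 = 6.708
M = m − 5 log₁₀(d/10) − A = 14.9 − 6.708 − 1.3 = 6.892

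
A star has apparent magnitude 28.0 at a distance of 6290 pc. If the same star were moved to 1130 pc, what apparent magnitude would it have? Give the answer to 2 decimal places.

m ≈ 24.27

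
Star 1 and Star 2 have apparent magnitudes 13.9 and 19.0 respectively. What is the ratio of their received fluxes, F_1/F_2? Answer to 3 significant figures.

Magnitude difference = -5.1
Flux ratio = 10^(−0.4 Δm) = 10^(−0.4 × -5.1) = 10^2.040 = 109.6

F_1/F_2 ≈ 110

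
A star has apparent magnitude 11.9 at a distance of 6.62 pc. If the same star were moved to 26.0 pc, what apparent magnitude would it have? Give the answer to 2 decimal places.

m ≈ 14.87

Flux ∝ 1/d², so Δm = 5 log₁₀(d₂/d₁) = 5 log₁₀(26.0/6.62) = 2.971
m₂ = m₁ + Δm = 11.9 + (2.971) = 14.871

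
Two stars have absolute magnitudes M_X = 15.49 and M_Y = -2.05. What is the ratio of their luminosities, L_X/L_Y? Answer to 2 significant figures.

ΔM = M_X − M_Y = 17.54
L_X/L_Y = 10^(−0.4 ΔM) = 10^-7.016 = 9.638×10^-8

L_X/L_Y ≈ 9.6×10^-8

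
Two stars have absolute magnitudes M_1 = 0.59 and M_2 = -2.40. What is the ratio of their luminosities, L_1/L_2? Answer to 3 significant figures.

ΔM = M_1 − M_2 = 2.99
L_1/L_2 = 10^(−0.4 ΔM) = 10^-1.196 = 0.06368

L_1/L_2 ≈ 0.0637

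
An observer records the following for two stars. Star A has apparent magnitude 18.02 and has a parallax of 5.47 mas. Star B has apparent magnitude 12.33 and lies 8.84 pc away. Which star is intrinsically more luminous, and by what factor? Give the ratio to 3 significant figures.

Star A is more luminous, by a factor of 2.27.

Star A: p = 5.47 mas = 5.47×10^-3″ → d = 1/p = 182.8 pc
Star A: M = m − 5 log₁₀ d + 5 = 18.02 − 5·2.2620 + 5 = 11.710
Star B: M = m − 5 log₁₀ d + 5 = 12.33 − 5·0.9465 + 5 = 12.598
ΔM = M_A − M_B = 11.710 − (12.598) = -0.888; smaller M is more luminous → Star A.
L ratio = 10^(0.4 |ΔM|) = 10^0.355 = 2.265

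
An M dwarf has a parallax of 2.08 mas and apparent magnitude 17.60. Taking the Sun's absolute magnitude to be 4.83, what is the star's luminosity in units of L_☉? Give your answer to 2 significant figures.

L/L_☉ ≈ 0.018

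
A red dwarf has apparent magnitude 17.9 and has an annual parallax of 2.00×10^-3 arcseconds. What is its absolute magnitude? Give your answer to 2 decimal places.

M ≈ 9.41

d = 1/p = 1/2.00×10^-3″ = 500.0 pc
5 log₁₀(d/10 pc) = 5 log₁₀(500.0) − 5 = 8.495
M = m − 5 log₁₀(d/10) = 17.9 − 8.495 = 9.405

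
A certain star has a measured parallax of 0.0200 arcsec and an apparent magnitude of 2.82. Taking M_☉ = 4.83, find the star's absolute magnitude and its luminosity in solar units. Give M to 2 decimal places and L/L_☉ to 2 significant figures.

M ≈ -0.67; L/L_☉ ≈ 160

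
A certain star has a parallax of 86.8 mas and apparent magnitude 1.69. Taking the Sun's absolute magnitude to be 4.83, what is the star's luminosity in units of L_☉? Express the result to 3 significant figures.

d = 1/p = 1000/86.8 mas = 11.52 pc
M = m − 5 log₁₀ d + 5 = 1.69 − 5·1.0615 + 5 = 1.383
M − M_☉ = 1.383 − 4.83 = -3.447
L/L_☉ = 10^(−0.4 × -3.447) = 23.93

L/L_☉ ≈ 23.9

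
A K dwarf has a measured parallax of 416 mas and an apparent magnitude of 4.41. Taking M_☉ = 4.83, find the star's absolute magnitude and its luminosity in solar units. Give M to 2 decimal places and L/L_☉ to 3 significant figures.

M ≈ 7.51; L/L_☉ ≈ 0.0851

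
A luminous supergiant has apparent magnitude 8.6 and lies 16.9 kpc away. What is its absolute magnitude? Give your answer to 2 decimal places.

d = 16.9 kpc = 16900 pc
5 log₁₀(d/10 pc) = 5 log₁₀(16900) − 5 = 16.139
M = m − 5 log₁₀(d/10) = 8.6 − 16.139 = -7.539

M ≈ -7.54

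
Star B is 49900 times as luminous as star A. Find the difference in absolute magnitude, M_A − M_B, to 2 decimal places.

M_A − M_B ≈ 11.75

Pogson: ΔM = −2.5 log₁₀(ratio) = −2.5 log₁₀(49900) = −2.5 × 4.6981 = -11.745
Star B is brighter so has the smaller magnitude: M_A − M_B is positive.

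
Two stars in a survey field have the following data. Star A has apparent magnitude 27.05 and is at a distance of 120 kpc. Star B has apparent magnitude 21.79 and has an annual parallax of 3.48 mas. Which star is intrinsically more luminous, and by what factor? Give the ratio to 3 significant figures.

Star A is more luminous, by a factor of 1370.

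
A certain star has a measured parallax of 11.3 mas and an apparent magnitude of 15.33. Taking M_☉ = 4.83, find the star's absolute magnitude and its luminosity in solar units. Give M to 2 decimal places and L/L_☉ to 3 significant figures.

M ≈ 10.60; L/L_☉ ≈ 4.94×10^-3

d = 1/p = 1000/11.3 mas = 88.50 pc
M = m − 5 log₁₀ d + 5 = 15.33 − 5·1.9469 + 5 = 10.595
M − M_☉ = 10.595 − 4.83 = 5.765
L/L_☉ = 10^(−0.4 × 5.765) = 4.941×10^-3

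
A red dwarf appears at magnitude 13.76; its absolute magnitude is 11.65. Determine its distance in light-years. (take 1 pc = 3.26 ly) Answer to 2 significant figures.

Distance modulus: m − M = 13.76 − (11.65) = 2.110
m − M = 5 log₁₀ d − 5
log₁₀ d = (m − M)/5 + 1 = 1.4220
d = 10^1.4220 = 26.42 pc
= 86.14 ly

d ≈ 86 ly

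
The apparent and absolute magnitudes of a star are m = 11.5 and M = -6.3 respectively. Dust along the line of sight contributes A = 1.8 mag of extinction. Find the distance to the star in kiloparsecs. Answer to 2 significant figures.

d ≈ 16 kpc

m − M = 5 log₁₀(d/10 pc) + A  ⇒  11.5 − (-6.3) − 1.8 = 5 log₁₀(d/10)
16.000 = 5 log₁₀(d/10)
log₁₀ d = (m − M − A)/5 + 1 = 4.2000
d = 10^4.2000 = 15850 pc
= 15.85 kpc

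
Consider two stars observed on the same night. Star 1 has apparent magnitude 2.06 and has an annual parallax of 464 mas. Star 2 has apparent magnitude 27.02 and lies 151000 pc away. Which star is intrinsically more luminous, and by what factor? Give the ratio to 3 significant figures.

Star 1 is more luminous, by a factor of 1.96.

Star 1: p = 464 mas = 0.464″ → d = 1/p = 2.155 pc
Star 1: M = m − 5 log₁₀ d + 5 = 2.06 − 5·0.3335 + 5 = 5.393
Star 2: M = m − 5 log₁₀ d + 5 = 27.02 − 5·5.1790 + 5 = 6.125
ΔM = M_1 − M_2 = 5.393 − (6.125) = -0.733; smaller M is more luminous → Star 1.
L ratio = 10^(0.4 |ΔM|) = 10^0.293 = 1.963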